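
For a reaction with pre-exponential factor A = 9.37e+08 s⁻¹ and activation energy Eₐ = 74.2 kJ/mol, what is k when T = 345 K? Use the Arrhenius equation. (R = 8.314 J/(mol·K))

5.46e-03 s⁻¹

Step 1: Use the Arrhenius equation: k = A × exp(-Eₐ/RT)
Step 2: Convert Eₐ to J/mol: 74.2 kJ/mol = 74200 J/mol
Step 3: Calculate the exponent: -Eₐ/(RT) = -74200/(8.314 × 345) = -25.86871
Step 4: k = 9.37e+08 × exp(-25.86871)
Step 5: k = 9.37e+08 × 5.82589e-12 = 5.4589e-03 s⁻¹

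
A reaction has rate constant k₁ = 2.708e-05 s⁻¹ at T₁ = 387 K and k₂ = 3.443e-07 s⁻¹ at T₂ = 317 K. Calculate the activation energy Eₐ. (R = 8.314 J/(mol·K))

63.6 kJ/mol

Step 1: Use the two-temperature Arrhenius form: ln(k₂/k₁) = -Eₐ/R × (1/T₂ - 1/T₁)
Step 2: ln(k₂/k₁) = ln(3.443e-07/2.708e-05) = ln(0.0127142) = -4.36504
Step 3: 1/T₂ - 1/T₁ = 1/317 - 1/387 = 5.705948e-04 K⁻¹
Step 4: Eₐ = -R × ln(k₂/k₁) / (1/T₂ - 1/T₁) = -8.314 × -4.36504 / 5.705948e-04
Step 5: Eₐ = 6.3602e+04 J/mol = 63.6 kJ/mol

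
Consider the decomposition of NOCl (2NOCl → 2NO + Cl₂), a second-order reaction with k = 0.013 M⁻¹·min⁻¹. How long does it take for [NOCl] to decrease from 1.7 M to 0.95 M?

35.72 min

Step 1: For second-order: t = (1/[NOCl] - 1/[NOCl]₀)/k
Step 2: t = (1/0.95 - 1/1.7)/0.013
Step 3: t = (1.053 - 0.5882)/0.013
Step 4: t = 0.4644/0.013 = 35.72 min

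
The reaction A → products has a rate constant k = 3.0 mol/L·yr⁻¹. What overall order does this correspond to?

zeroth order (0)

Step 1: The units of k for an nth-order reaction are (concentration)^(1-n)·(time)⁻¹.
Step 2: Here k has units mol/L·yr⁻¹, so the concentration exponent is 1.
Step 3: 1 - n = 1 ⇒ n = 0. The reaction is zeroth order.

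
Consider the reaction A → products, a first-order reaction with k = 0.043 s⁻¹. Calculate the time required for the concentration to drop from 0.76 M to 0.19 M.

32.24 s

Step 1: For first-order: t = ln([A]₀/[A])/k
Step 2: t = ln(0.76/0.19)/0.043
Step 3: t = ln(4)/0.043
Step 4: t = 1.386/0.043 = 32.24 s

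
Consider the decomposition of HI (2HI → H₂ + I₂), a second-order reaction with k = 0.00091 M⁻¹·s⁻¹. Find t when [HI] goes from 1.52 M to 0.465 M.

1640 s

Step 1: For second-order: t = (1/[HI] - 1/[HI]₀)/k
Step 2: t = (1/0.465 - 1/1.52)/0.00091
Step 3: t = (2.151 - 0.6579)/0.00091
Step 4: t = 1.493/0.00091 = 1640 s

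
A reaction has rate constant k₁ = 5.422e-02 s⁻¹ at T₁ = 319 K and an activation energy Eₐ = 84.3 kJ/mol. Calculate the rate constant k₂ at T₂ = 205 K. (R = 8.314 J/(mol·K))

1.142e-09 s⁻¹

Step 1: Use the two-temperature Arrhenius form: ln(k₂/k₁) = -Eₐ/R × (1/T₂ - 1/T₁)
Step 2: Convert Eₐ to J/mol: 84.3 kJ/mol = 84300 J/mol
Step 3: 1/T₂ - 1/T₁ = 1/205 - 1/319 = 1.743253e-03 K⁻¹
Step 4: ln(k₂/k₁) = -84300/8.314 × 1.743253e-03 = -17.67576
Step 5: k₂ = k₁ × exp(-17.67576) = 5.422e-02 × 2.10627e-08 = 1.142e-09 s⁻¹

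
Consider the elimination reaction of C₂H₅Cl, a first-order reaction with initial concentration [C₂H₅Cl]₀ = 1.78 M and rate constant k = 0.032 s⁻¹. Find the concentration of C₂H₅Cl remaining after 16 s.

1.067 M

Step 1: For a first-order reaction: [C₂H₅Cl] = [C₂H₅Cl]₀ × e^(-kt)
Step 2: [C₂H₅Cl] = 1.78 × e^(-0.032 × 16)
Step 3: [C₂H₅Cl] = 1.78 × e^(-0.512)
Step 4: [C₂H₅Cl] = 1.78 × 0.599296 = 1.067 M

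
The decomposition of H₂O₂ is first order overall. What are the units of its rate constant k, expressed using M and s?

s⁻¹

Step 1: For overall order n, rate = k × (concentration)^n.
Step 2: Rate has units M·s⁻¹; concentration term has units M^1.
Step 3: k = rate / (concentration)^n, so units of k = M^(1-1)·s⁻¹ = s⁻¹.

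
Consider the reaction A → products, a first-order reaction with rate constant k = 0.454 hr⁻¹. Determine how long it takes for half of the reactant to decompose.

1.527 hr

Step 1: For a first-order reaction, t₁/₂ = ln(2)/k
Step 2: t₁/₂ = ln(2)/0.454
Step 3: t₁/₂ = 0.6931/0.454 = 1.527 hr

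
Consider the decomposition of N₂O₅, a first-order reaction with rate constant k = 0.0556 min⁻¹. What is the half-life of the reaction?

12.47 min

Step 1: For a first-order reaction, t₁/₂ = ln(2)/k
Step 2: t₁/₂ = ln(2)/0.0556
Step 3: t₁/₂ = 0.6931/0.0556 = 12.47 min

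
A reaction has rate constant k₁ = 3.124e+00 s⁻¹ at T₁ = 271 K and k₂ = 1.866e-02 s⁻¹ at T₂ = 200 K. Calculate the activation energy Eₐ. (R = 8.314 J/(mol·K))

32.5 kJ/mol

Step 1: Use the two-temperature Arrhenius form: ln(k₂/k₁) = -Eₐ/R × (1/T₂ - 1/T₁)
Step 2: ln(k₂/k₁) = ln(1.866e-02/3.124e+00) = ln(0.00597311) = -5.12049
Step 3: 1/T₂ - 1/T₁ = 1/200 - 1/271 = 1.309963e-03 K⁻¹
Step 4: Eₐ = -R × ln(k₂/k₁) / (1/T₂ - 1/T₁) = -8.314 × -5.12049 / 1.309963e-03
Step 5: Eₐ = 3.2498e+04 J/mol = 32.5 kJ/mol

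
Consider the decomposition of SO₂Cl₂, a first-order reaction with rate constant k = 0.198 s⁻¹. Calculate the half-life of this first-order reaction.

3.501 s

Step 1: For a first-order reaction, t₁/₂ = ln(2)/k
Step 2: t₁/₂ = ln(2)/0.198
Step 3: t₁/₂ = 0.6931/0.198 = 3.501 s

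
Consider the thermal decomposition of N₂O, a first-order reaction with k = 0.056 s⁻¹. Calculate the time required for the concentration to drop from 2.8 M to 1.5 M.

11.15 s

Step 1: For first-order: t = ln([N₂O]₀/[N₂O])/k
Step 2: t = ln(2.8/1.5)/0.056
Step 3: t = ln(1.867)/0.056
Step 4: t = 0.6242/0.056 = 11.15 s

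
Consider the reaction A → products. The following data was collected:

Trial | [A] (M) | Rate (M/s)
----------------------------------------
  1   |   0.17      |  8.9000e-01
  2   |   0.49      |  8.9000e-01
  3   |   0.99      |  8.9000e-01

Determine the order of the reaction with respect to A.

zeroth order (0)

Step 1: Compare trials - when concentration changes, rate stays constant.
Step 2: rate₂/rate₁ = 8.9000e-01/8.9000e-01 = 1
Step 3: [A]₂/[A]₁ = 0.49/0.17 = 2.882
Step 4: Since rate ratio ≈ (conc ratio)^0, the reaction is zeroth order.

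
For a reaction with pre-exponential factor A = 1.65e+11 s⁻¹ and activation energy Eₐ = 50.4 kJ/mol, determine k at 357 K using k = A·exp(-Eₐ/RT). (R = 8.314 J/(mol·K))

6.96e+03 s⁻¹

Step 1: Use the Arrhenius equation: k = A × exp(-Eₐ/RT)
Step 2: Convert Eₐ to J/mol: 50.4 kJ/mol = 50400 J/mol
Step 3: Calculate the exponent: -Eₐ/(RT) = -50400/(8.314 × 357) = -16.98057
Step 4: k = 1.65e+11 × exp(-16.98057)
Step 5: k = 1.65e+11 × 4.22116e-08 = 6.9649e+03 s⁻¹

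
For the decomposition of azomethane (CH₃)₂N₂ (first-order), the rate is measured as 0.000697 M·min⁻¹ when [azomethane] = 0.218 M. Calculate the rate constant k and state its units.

0.003197 min⁻¹

Step 1: rate = k[azomethane]^1, so k = rate / [azomethane]^1.
Step 2: k = 0.000697 / (0.218)^1 = 0.000697 / 0.218.
Step 3: k = 0.003197 min⁻¹.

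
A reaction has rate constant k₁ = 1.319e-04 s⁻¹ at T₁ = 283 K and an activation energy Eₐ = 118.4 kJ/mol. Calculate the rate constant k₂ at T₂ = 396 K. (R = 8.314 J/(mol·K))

2.272e+02 s⁻¹

Step 1: Use the two-temperature Arrhenius form: ln(k₂/k₁) = -Eₐ/R × (1/T₂ - 1/T₁)
Step 2: Convert Eₐ to J/mol: 118.4 kJ/mol = 118400 J/mol
Step 3: 1/T₂ - 1/T₁ = 1/396 - 1/283 = -1.008316e-03 K⁻¹
Step 4: ln(k₂/k₁) = -118400/8.314 × -1.008316e-03 = 14.35947
Step 5: k₂ = k₁ × exp(14.35947) = 1.319e-04 × 1.72281e+06 = 2.272e+02 s⁻¹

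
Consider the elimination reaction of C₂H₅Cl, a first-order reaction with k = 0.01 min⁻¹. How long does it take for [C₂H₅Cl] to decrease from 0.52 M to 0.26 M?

69.31 min

Step 1: For first-order: t = ln([C₂H₅Cl]₀/[C₂H₅Cl])/k
Step 2: t = ln(0.52/0.26)/0.01
Step 3: t = ln(2)/0.01
Step 4: t = 0.6931/0.01 = 69.31 min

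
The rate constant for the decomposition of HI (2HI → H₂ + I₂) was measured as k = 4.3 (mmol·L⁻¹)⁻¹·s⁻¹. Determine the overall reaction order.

second order (2)

Step 1: The units of k for an nth-order reaction are (concentration)^(1-n)·(time)⁻¹.
Step 2: Here k has units (mmol·L⁻¹)⁻¹·s⁻¹, so the concentration exponent is -1.
Step 3: 1 - n = -1 ⇒ n = 2. The reaction is second order.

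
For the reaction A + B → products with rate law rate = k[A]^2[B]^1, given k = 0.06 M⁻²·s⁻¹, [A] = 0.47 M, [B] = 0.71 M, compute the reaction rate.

0.00941 M/s

Step 1: The rate law is rate = k[A]^2[B]^1
Step 2: Substitute: rate = 0.06 × (0.47)^2 × (0.71)^1
Step 3: rate = 0.06 × 0.2209 × 0.71 = 0.00941034 M/s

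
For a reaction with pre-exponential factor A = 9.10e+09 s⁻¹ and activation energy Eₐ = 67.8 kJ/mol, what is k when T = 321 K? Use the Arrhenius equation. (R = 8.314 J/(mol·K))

8.43e-02 s⁻¹

Step 1: Use the Arrhenius equation: k = A × exp(-Eₐ/RT)
Step 2: Convert Eₐ to J/mol: 67.8 kJ/mol = 67800 J/mol
Step 3: Calculate the exponent: -Eₐ/(RT) = -67800/(8.314 × 321) = -25.40473
Step 4: k = 9.10e+09 × exp(-25.40473)
Step 5: k = 9.10e+09 × 9.26544e-12 = 8.4316e-02 s⁻¹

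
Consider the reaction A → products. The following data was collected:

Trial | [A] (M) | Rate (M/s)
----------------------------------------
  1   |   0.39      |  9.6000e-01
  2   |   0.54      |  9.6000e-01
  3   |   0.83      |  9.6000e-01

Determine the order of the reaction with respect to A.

zeroth order (0)

Step 1: Compare trials - when concentration changes, rate stays constant.
Step 2: rate₂/rate₁ = 9.6000e-01/9.6000e-01 = 1
Step 3: [A]₂/[A]₁ = 0.54/0.39 = 1.385
Step 4: Since rate ratio ≈ (conc ratio)^0, the reaction is zeroth order.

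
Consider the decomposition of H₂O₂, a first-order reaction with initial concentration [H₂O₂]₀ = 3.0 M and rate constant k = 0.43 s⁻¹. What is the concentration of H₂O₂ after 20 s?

0.0005523 M

Step 1: For a first-order reaction: [H₂O₂] = [H₂O₂]₀ × e^(-kt)
Step 2: [H₂O₂] = 3.0 × e^(-0.43 × 20)
Step 3: [H₂O₂] = 3.0 × e^(-8.6)
Step 4: [H₂O₂] = 3.0 × 0.000184106 = 0.0005523 M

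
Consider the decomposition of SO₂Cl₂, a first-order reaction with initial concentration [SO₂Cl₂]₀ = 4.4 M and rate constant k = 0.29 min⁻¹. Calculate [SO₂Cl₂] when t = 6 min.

0.7723 M

Step 1: For a first-order reaction: [SO₂Cl₂] = [SO₂Cl₂]₀ × e^(-kt)
Step 2: [SO₂Cl₂] = 4.4 × e^(-0.29 × 6)
Step 3: [SO₂Cl₂] = 4.4 × e^(-1.74)
Step 4: [SO₂Cl₂] = 4.4 × 0.17552 = 0.7723 M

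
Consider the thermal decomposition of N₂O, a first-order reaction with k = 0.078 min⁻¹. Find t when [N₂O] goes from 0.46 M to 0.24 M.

8.341 min

Step 1: For first-order: t = ln([N₂O]₀/[N₂O])/k
Step 2: t = ln(0.46/0.24)/0.078
Step 3: t = ln(1.917)/0.078
Step 4: t = 0.6506/0.078 = 8.341 min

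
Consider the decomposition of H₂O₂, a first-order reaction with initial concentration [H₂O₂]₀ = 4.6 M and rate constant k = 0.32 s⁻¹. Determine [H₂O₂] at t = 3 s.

1.761 M

Step 1: For a first-order reaction: [H₂O₂] = [H₂O₂]₀ × e^(-kt)
Step 2: [H₂O₂] = 4.6 × e^(-0.32 × 3)
Step 3: [H₂O₂] = 4.6 × e^(-0.96)
Step 4: [H₂O₂] = 4.6 × 0.382893 = 1.761 M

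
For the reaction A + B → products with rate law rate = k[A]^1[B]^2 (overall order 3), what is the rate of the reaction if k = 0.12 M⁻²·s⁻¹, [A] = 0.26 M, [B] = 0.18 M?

0.001011 M/s

Step 1: The rate law is rate = k[A]^1[B]^2, overall order = 1+2 = 3
Step 2: Substitute values: rate = 0.12 × (0.26)^1 × (0.18)^2
Step 3: rate = 0.12 × 0.26 × 0.0324 = 0.00101088 M/s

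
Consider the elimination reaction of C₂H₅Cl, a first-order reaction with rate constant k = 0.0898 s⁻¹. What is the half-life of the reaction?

7.719 s

Step 1: For a first-order reaction, t₁/₂ = ln(2)/k
Step 2: t₁/₂ = ln(2)/0.0898
Step 3: t₁/₂ = 0.6931/0.0898 = 7.719 s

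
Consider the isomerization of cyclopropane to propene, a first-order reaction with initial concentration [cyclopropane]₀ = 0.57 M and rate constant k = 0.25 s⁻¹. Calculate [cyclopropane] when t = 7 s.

0.09905 M

Step 1: For a first-order reaction: [cyclopropane] = [cyclopropane]₀ × e^(-kt)
Step 2: [cyclopropane] = 0.57 × e^(-0.25 × 7)
Step 3: [cyclopropane] = 0.57 × e^(-1.75)
Step 4: [cyclopropane] = 0.57 × 0.173774 = 0.09905 M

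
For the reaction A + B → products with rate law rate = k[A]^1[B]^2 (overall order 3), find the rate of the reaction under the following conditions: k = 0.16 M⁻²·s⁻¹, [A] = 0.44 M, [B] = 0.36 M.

0.009124 M/s

Step 1: The rate law is rate = k[A]^1[B]^2, overall order = 1+2 = 3
Step 2: Substitute values: rate = 0.16 × (0.44)^1 × (0.36)^2
Step 3: rate = 0.16 × 0.44 × 0.1296 = 0.00912384 M/s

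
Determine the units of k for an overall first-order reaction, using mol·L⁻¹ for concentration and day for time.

day⁻¹

Step 1: For overall order n, rate = k × (concentration)^n.
Step 2: Rate has units mol·L⁻¹·day⁻¹; concentration term has units (mol·L⁻¹)^1.
Step 3: k = rate / (concentration)^n, so units of k = (mol·L⁻¹)^(1-1)·day⁻¹ = day⁻¹.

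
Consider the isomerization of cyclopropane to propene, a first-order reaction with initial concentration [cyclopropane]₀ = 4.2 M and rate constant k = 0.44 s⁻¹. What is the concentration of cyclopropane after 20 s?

0.0006331 M

Step 1: For a first-order reaction: [cyclopropane] = [cyclopropane]₀ × e^(-kt)
Step 2: [cyclopropane] = 4.2 × e^(-0.44 × 20)
Step 3: [cyclopropane] = 4.2 × e^(-8.8)
Step 4: [cyclopropane] = 4.2 × 0.000150733 = 0.0006331 M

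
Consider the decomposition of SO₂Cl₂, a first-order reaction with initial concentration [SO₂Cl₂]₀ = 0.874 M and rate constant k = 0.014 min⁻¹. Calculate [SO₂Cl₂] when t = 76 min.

0.3016 M

Step 1: For a first-order reaction: [SO₂Cl₂] = [SO₂Cl₂]₀ × e^(-kt)
Step 2: [SO₂Cl₂] = 0.874 × e^(-0.014 × 76)
Step 3: [SO₂Cl₂] = 0.874 × e^(-1.064)
Step 4: [SO₂Cl₂] = 0.874 × 0.345073 = 0.3016 M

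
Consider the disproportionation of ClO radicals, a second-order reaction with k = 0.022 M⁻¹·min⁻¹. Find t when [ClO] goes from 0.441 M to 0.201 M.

123.1 min

Step 1: For second-order: t = (1/[ClO] - 1/[ClO]₀)/k
Step 2: t = (1/0.201 - 1/0.441)/0.022
Step 3: t = (4.975 - 2.268)/0.022
Step 4: t = 2.708/0.022 = 123.1 min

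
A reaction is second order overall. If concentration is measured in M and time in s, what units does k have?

M⁻¹·s⁻¹

Step 1: For overall order n, rate = k × (concentration)^n.
Step 2: Rate has units M·s⁻¹; concentration term has units M^2.
Step 3: k = rate / (concentration)^n, so units of k = M^(1-2)·s⁻¹ = M⁻¹·s⁻¹.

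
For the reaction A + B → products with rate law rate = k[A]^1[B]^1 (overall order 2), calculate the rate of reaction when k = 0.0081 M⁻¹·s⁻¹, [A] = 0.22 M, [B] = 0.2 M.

0.0003564 M/s

Step 1: The rate law is rate = k[A]^1[B]^1, overall order = 1+1 = 2
Step 2: Substitute values: rate = 0.0081 × (0.22)^1 × (0.2)^1
Step 3: rate = 0.0081 × 0.22 × 0.2 = 0.0003564 M/s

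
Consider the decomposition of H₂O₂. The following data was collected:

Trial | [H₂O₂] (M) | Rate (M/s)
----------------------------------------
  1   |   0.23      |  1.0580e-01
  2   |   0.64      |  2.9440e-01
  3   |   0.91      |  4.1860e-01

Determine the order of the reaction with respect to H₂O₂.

first order (1)

Step 1: Compare trials to find order n where rate₂/rate₁ = ([H₂O₂]₂/[H₂O₂]₁)^n
Step 2: rate₂/rate₁ = 2.9440e-01/1.0580e-01 = 2.783
Step 3: [H₂O₂]₂/[H₂O₂]₁ = 0.64/0.23 = 2.783
Step 4: n = ln(2.783)/ln(2.783) = 1.00 ≈ 1
Step 5: The reaction is first order in H₂O₂.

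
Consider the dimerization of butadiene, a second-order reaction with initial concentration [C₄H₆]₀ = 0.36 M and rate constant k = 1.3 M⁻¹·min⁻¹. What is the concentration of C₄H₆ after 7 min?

0.08419 M

Step 1: For a second-order reaction: 1/[C₄H₆] = 1/[C₄H₆]₀ + kt
Step 2: 1/[C₄H₆] = 1/0.36 + 1.3 × 7
Step 3: 1/[C₄H₆] = 2.778 + 9.1 = 11.88
Step 4: [C₄H₆] = 1/11.88 = 0.08419 M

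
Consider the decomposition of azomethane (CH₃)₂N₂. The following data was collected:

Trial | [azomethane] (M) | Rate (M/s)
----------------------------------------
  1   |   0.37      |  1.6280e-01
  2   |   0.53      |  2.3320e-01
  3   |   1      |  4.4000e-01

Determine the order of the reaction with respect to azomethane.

first order (1)

Step 1: Compare trials to find order n where rate₂/rate₁ = ([azomethane]₂/[azomethane]₁)^n
Step 2: rate₂/rate₁ = 2.3320e-01/1.6280e-01 = 1.432
Step 3: [azomethane]₂/[azomethane]₁ = 0.53/0.37 = 1.432
Step 4: n = ln(1.432)/ln(1.432) = 1.00 ≈ 1
Step 5: The reaction is first order in azomethane.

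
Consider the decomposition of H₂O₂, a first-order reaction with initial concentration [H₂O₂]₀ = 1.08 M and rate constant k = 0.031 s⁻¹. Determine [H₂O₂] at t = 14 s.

0.6997 M

Step 1: For a first-order reaction: [H₂O₂] = [H₂O₂]₀ × e^(-kt)
Step 2: [H₂O₂] = 1.08 × e^(-0.031 × 14)
Step 3: [H₂O₂] = 1.08 × e^(-0.434)
Step 4: [H₂O₂] = 1.08 × 0.647912 = 0.6997 M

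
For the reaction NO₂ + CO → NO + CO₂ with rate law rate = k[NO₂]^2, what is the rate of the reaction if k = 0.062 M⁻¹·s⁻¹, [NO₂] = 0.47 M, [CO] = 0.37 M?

0.0137 M/s

Step 1: The rate law is rate = k[NO₂]^2
Step 2: Note that the rate does not depend on [CO] (zero order in CO).
Step 3: rate = 0.062 × (0.47)^2 = 0.0136958 M/s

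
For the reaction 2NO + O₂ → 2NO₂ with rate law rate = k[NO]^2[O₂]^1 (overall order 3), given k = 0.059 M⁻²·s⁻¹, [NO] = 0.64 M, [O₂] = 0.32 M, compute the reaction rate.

0.007733 M/s

Step 1: The rate law is rate = k[NO]^2[O₂]^1, overall order = 2+1 = 3
Step 2: Substitute values: rate = 0.059 × (0.64)^2 × (0.32)^1
Step 3: rate = 0.059 × 0.4096 × 0.32 = 0.00773325 M/s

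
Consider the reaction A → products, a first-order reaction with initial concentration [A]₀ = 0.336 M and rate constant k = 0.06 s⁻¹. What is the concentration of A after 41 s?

0.02871 M

Step 1: For a first-order reaction: [A] = [A]₀ × e^(-kt)
Step 2: [A] = 0.336 × e^(-0.06 × 41)
Step 3: [A] = 0.336 × e^(-2.46)
Step 4: [A] = 0.336 × 0.085435 = 0.02871 M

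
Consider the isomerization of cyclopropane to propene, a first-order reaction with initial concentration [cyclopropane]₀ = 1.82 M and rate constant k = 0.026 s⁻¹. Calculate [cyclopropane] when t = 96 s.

0.15 M

Step 1: For a first-order reaction: [cyclopropane] = [cyclopropane]₀ × e^(-kt)
Step 2: [cyclopropane] = 1.82 × e^(-0.026 × 96)
Step 3: [cyclopropane] = 1.82 × e^(-2.496)
Step 4: [cyclopropane] = 1.82 × 0.082414 = 0.15 M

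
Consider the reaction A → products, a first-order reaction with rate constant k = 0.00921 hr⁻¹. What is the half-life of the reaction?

75.26 hr

Step 1: For a first-order reaction, t₁/₂ = ln(2)/k
Step 2: t₁/₂ = ln(2)/0.00921
Step 3: t₁/₂ = 0.6931/0.00921 = 75.26 hr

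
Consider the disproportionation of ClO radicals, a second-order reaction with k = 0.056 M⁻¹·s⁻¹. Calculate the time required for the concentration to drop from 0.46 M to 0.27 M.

27.32 s

Step 1: For second-order: t = (1/[ClO] - 1/[ClO]₀)/k
Step 2: t = (1/0.27 - 1/0.46)/0.056
Step 3: t = (3.704 - 2.174)/0.056
Step 4: t = 1.53/0.056 = 27.32 s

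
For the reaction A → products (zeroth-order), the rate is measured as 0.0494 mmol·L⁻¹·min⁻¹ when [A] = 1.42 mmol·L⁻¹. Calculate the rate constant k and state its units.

0.0494 mmol·L⁻¹·min⁻¹

Step 1: For a zeroth-order reaction, rate = k (independent of concentration).
Step 2: k = rate = 0.0494 mmol·L⁻¹·min⁻¹.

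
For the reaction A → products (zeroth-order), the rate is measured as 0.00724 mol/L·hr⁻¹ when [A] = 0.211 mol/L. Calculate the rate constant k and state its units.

0.00724 mol/L·hr⁻¹

Step 1: For a zeroth-order reaction, rate = k (independent of concentration).
Step 2: k = rate = 0.00724 mol/L·hr⁻¹.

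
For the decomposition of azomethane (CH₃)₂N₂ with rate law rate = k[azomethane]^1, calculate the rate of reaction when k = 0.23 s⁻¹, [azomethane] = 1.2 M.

0.276 M/s

Step 1: Identify the rate law: rate = k[azomethane]^1
Step 2: Substitute values: rate = 0.23 × (1.2)^1
Step 3: Calculate: rate = 0.23 × 1.2 = 0.276 M/s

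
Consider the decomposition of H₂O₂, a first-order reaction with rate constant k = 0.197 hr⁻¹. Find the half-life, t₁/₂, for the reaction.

3.519 hr

Step 1: For a first-order reaction, t₁/₂ = ln(2)/k
Step 2: t₁/₂ = ln(2)/0.197
Step 3: t₁/₂ = 0.6931/0.197 = 3.519 hr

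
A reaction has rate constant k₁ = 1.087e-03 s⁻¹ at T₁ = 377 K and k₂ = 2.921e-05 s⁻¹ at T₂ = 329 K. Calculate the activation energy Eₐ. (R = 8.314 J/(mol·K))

77.7 kJ/mol

Step 1: Use the two-temperature Arrhenius form: ln(k₂/k₁) = -Eₐ/R × (1/T₂ - 1/T₁)
Step 2: ln(k₂/k₁) = ln(2.921e-05/1.087e-03) = ln(0.0268721) = -3.61667
Step 3: 1/T₂ - 1/T₁ = 1/329 - 1/377 = 3.869938e-04 K⁻¹
Step 4: Eₐ = -R × ln(k₂/k₁) / (1/T₂ - 1/T₁) = -8.314 × -3.61667 / 3.869938e-04
Step 5: Eₐ = 7.7699e+04 J/mol = 77.7 kJ/mol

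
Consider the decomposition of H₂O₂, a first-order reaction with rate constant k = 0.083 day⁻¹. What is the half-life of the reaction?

8.351 day

Step 1: For a first-order reaction, t₁/₂ = ln(2)/k
Step 2: t₁/₂ = ln(2)/0.083
Step 3: t₁/₂ = 0.6931/0.083 = 8.351 day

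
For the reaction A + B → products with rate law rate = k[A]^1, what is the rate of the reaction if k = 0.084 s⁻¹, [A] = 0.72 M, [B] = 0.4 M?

0.06048 M/s

Step 1: The rate law is rate = k[A]^1
Step 2: Note that the rate does not depend on [B] (zero order in B).
Step 3: rate = 0.084 × (0.72)^1 = 0.06048 M/s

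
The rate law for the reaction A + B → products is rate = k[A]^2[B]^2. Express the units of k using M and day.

M⁻³·day⁻¹

Step 1: Overall order = 2 + 2 = 4.
Step 2: rate has units M·day⁻¹; [A]^2[B]^2 has units M^4.
Step 3: k = rate/([A]^2[B]^2), so units of k = M^(1-4)·day⁻¹ = M⁻³·day⁻¹.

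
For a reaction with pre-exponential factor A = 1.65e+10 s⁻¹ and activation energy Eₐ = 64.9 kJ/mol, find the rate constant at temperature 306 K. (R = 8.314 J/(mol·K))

1.38e-01 s⁻¹

Step 1: Use the Arrhenius equation: k = A × exp(-Eₐ/RT)
Step 2: Convert Eₐ to J/mol: 64.9 kJ/mol = 64900 J/mol
Step 3: Calculate the exponent: -Eₐ/(RT) = -64900/(8.314 × 306) = -25.51016
Step 4: k = 1.65e+10 × exp(-25.51016)
Step 5: k = 1.65e+10 × 8.33831e-12 = 1.3758e-01 s⁻¹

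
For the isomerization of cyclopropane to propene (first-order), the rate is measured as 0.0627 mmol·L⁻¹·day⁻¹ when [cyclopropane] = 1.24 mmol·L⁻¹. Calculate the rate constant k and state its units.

0.05056 day⁻¹

Step 1: rate = k[cyclopropane]^1, so k = rate / [cyclopropane]^1.
Step 2: k = 0.0627 / (1.24)^1 = 0.0627 / 1.24.
Step 3: k = 0.05056 day⁻¹.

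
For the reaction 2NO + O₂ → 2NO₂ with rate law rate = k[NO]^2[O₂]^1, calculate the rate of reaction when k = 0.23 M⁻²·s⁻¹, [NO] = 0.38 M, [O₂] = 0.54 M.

0.01793 M/s

Step 1: The rate law is rate = k[NO]^2[O₂]^1
Step 2: Substitute: rate = 0.23 × (0.38)^2 × (0.54)^1
Step 3: rate = 0.23 × 0.1444 × 0.54 = 0.0179345 M/s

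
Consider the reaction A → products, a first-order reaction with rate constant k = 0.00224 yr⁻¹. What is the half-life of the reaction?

309.4 yr

Step 1: For a first-order reaction, t₁/₂ = ln(2)/k
Step 2: t₁/₂ = ln(2)/0.00224
Step 3: t₁/₂ = 0.6931/0.00224 = 309.4 yr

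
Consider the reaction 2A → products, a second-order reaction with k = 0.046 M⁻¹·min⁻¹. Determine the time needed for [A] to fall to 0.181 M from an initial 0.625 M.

85.32 min

Step 1: For second-order: t = (1/[A] - 1/[A]₀)/k
Step 2: t = (1/0.181 - 1/0.625)/0.046
Step 3: t = (5.525 - 1.6)/0.046
Step 4: t = 3.925/0.046 = 85.32 min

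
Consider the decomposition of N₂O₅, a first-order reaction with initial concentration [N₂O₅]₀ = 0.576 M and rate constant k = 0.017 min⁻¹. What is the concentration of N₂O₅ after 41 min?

0.2869 M

Step 1: For a first-order reaction: [N₂O₅] = [N₂O₅]₀ × e^(-kt)
Step 2: [N₂O₅] = 0.576 × e^(-0.017 × 41)
Step 3: [N₂O₅] = 0.576 × e^(-0.697)
Step 4: [N₂O₅] = 0.576 × 0.498077 = 0.2869 M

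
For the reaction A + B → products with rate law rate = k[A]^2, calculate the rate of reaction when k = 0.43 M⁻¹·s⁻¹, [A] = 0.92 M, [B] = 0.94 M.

0.364 M/s

Step 1: The rate law is rate = k[A]^2
Step 2: Note that the rate does not depend on [B] (zero order in B).
Step 3: rate = 0.43 × (0.92)^2 = 0.363952 M/s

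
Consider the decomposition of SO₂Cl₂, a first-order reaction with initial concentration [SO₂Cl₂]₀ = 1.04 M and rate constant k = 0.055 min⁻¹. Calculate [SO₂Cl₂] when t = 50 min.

0.06648 M

Step 1: For a first-order reaction: [SO₂Cl₂] = [SO₂Cl₂]₀ × e^(-kt)
Step 2: [SO₂Cl₂] = 1.04 × e^(-0.055 × 50)
Step 3: [SO₂Cl₂] = 1.04 × e^(-2.75)
Step 4: [SO₂Cl₂] = 1.04 × 0.0639279 = 0.06648 M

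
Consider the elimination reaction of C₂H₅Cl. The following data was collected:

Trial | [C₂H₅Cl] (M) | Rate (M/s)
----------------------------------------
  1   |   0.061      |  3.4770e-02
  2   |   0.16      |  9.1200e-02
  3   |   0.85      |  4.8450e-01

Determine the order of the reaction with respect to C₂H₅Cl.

first order (1)

Step 1: Compare trials to find order n where rate₂/rate₁ = ([C₂H₅Cl]₂/[C₂H₅Cl]₁)^n
Step 2: rate₂/rate₁ = 9.1200e-02/3.4770e-02 = 2.623
Step 3: [C₂H₅Cl]₂/[C₂H₅Cl]₁ = 0.16/0.061 = 2.623
Step 4: n = ln(2.623)/ln(2.623) = 1.00 ≈ 1
Step 5: The reaction is first order in C₂H₅Cl.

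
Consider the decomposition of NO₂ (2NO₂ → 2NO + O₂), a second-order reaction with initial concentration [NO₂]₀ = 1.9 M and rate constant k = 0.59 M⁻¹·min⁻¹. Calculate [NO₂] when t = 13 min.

0.122 M

Step 1: For a second-order reaction: 1/[NO₂] = 1/[NO₂]₀ + kt
Step 2: 1/[NO₂] = 1/1.9 + 0.59 × 13
Step 3: 1/[NO₂] = 0.5263 + 7.67 = 8.196
Step 4: [NO₂] = 1/8.196 = 0.122 M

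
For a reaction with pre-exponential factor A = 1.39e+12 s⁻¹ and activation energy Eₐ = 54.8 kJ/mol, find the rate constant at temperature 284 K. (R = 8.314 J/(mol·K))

1.16e+02 s⁻¹

Step 1: Use the Arrhenius equation: k = A × exp(-Eₐ/RT)
Step 2: Convert Eₐ to J/mol: 54.8 kJ/mol = 54800 J/mol
Step 3: Calculate the exponent: -Eₐ/(RT) = -54800/(8.314 × 284) = -23.20877
Step 4: k = 1.39e+12 × exp(-23.20877)
Step 5: k = 1.39e+12 × 8.32836e-11 = 1.1576e+02 s⁻¹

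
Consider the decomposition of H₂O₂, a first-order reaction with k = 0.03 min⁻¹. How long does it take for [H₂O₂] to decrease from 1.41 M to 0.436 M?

39.12 min

Step 1: For first-order: t = ln([H₂O₂]₀/[H₂O₂])/k
Step 2: t = ln(1.41/0.436)/0.03
Step 3: t = ln(3.234)/0.03
Step 4: t = 1.174/0.03 = 39.12 min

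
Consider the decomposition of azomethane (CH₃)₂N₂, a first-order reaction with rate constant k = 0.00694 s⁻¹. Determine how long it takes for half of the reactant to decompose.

99.88 s

Step 1: For a first-order reaction, t₁/₂ = ln(2)/k
Step 2: t₁/₂ = ln(2)/0.00694
Step 3: t₁/₂ = 0.6931/0.00694 = 99.88 s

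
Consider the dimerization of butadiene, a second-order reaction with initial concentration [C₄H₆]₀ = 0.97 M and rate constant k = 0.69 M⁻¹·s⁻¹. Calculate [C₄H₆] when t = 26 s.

0.05271 M

Step 1: For a second-order reaction: 1/[C₄H₆] = 1/[C₄H₆]₀ + kt
Step 2: 1/[C₄H₆] = 1/0.97 + 0.69 × 26
Step 3: 1/[C₄H₆] = 1.031 + 17.94 = 18.97
Step 4: [C₄H₆] = 1/18.97 = 0.05271 M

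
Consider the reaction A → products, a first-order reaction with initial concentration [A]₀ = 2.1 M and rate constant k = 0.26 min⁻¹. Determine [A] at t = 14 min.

0.05513 M

Step 1: For a first-order reaction: [A] = [A]₀ × e^(-kt)
Step 2: [A] = 2.1 × e^(-0.26 × 14)
Step 3: [A] = 2.1 × e^(-3.64)
Step 4: [A] = 2.1 × 0.0262523 = 0.05513 M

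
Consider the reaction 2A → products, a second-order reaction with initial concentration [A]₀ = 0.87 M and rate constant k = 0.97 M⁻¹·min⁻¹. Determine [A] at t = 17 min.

0.05669 M

Step 1: For a second-order reaction: 1/[A] = 1/[A]₀ + kt
Step 2: 1/[A] = 1/0.87 + 0.97 × 17
Step 3: 1/[A] = 1.149 + 16.49 = 17.64
Step 4: [A] = 1/17.64 = 0.05669 M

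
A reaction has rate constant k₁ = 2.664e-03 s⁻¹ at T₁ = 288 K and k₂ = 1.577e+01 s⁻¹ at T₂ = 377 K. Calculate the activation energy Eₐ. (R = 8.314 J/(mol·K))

88.1 kJ/mol

Step 1: Use the two-temperature Arrhenius form: ln(k₂/k₁) = -Eₐ/R × (1/T₂ - 1/T₁)
Step 2: ln(k₂/k₁) = ln(1.577e+01/2.664e-03) = ln(5919.67) = 8.68604
Step 3: 1/T₂ - 1/T₁ = 1/377 - 1/288 = -8.197023e-04 K⁻¹
Step 4: Eₐ = -R × ln(k₂/k₁) / (1/T₂ - 1/T₁) = -8.314 × 8.68604 / -8.197023e-04
Step 5: Eₐ = 8.8100e+04 J/mol = 88.1 kJ/mol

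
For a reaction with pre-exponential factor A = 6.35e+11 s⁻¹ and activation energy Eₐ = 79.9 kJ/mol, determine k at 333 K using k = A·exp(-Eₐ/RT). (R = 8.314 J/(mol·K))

1.86e-01 s⁻¹

Step 1: Use the Arrhenius equation: k = A × exp(-Eₐ/RT)
Step 2: Convert Eₐ to J/mol: 79.9 kJ/mol = 79900 J/mol
Step 3: Calculate the exponent: -Eₐ/(RT) = -79900/(8.314 × 333) = -28.85975
Step 4: k = 6.35e+11 × exp(-28.85975)
Step 5: k = 6.35e+11 × 2.92664e-13 = 1.8584e-01 s⁻¹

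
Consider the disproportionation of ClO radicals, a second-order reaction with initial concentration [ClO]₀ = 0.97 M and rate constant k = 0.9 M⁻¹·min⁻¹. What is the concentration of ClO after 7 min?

0.1364 M

Step 1: For a second-order reaction: 1/[ClO] = 1/[ClO]₀ + kt
Step 2: 1/[ClO] = 1/0.97 + 0.9 × 7
Step 3: 1/[ClO] = 1.031 + 6.3 = 7.331
Step 4: [ClO] = 1/7.331 = 0.1364 M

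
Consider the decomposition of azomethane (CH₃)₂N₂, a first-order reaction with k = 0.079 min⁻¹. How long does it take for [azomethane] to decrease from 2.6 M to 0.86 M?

14 min

Step 1: For first-order: t = ln([azomethane]₀/[azomethane])/k
Step 2: t = ln(2.6/0.86)/0.079
Step 3: t = ln(3.023)/0.079
Step 4: t = 1.106/0.079 = 14 min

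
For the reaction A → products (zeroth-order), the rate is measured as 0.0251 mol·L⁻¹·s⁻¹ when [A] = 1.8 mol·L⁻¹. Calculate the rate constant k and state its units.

0.0251 mol·L⁻¹·s⁻¹

Step 1: For a zeroth-order reaction, rate = k (independent of concentration).
Step 2: k = rate = 0.0251 mol·L⁻¹·s⁻¹.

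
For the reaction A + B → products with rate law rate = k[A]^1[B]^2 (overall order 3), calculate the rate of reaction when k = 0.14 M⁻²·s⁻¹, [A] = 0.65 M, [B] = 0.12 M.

0.00131 M/s

Step 1: The rate law is rate = k[A]^1[B]^2, overall order = 1+2 = 3
Step 2: Substitute values: rate = 0.14 × (0.65)^1 × (0.12)^2
Step 3: rate = 0.14 × 0.65 × 0.0144 = 0.0013104 M/s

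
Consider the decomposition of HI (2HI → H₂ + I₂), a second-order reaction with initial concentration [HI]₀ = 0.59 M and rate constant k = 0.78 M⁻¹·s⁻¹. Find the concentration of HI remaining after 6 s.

0.1569 M

Step 1: For a second-order reaction: 1/[HI] = 1/[HI]₀ + kt
Step 2: 1/[HI] = 1/0.59 + 0.78 × 6
Step 3: 1/[HI] = 1.695 + 4.68 = 6.375
Step 4: [HI] = 1/6.375 = 0.1569 M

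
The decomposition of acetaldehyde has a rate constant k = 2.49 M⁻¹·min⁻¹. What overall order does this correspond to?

second order (2)

Step 1: The units of k for an nth-order reaction are (concentration)^(1-n)·(time)⁻¹.
Step 2: Here k has units M⁻¹·min⁻¹, so the concentration exponent is -1.
Step 3: 1 - n = -1 ⇒ n = 2. The reaction is second order.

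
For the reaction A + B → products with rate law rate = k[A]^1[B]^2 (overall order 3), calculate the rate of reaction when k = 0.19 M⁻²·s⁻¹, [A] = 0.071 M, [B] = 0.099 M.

0.0001322 M/s

Step 1: The rate law is rate = k[A]^1[B]^2, overall order = 1+2 = 3
Step 2: Substitute values: rate = 0.19 × (0.071)^1 × (0.099)^2
Step 3: rate = 0.19 × 0.071 × 0.009801 = 0.000132215 M/s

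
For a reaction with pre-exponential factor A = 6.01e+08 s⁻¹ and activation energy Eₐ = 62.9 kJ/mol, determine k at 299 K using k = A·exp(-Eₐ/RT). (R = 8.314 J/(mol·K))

6.17e-03 s⁻¹

Step 1: Use the Arrhenius equation: k = A × exp(-Eₐ/RT)
Step 2: Convert Eₐ to J/mol: 62.9 kJ/mol = 62900 J/mol
Step 3: Calculate the exponent: -Eₐ/(RT) = -62900/(8.314 × 299) = -25.30285
Step 4: k = 6.01e+08 × exp(-25.30285)
Step 5: k = 6.01e+08 × 1.02592e-11 = 6.1658e-03 s⁻¹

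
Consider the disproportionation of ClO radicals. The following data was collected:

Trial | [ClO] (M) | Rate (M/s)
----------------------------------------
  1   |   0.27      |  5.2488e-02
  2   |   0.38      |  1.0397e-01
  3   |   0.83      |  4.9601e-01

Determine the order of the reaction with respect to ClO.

second order (2)

Step 1: Compare trials to find order n where rate₂/rate₁ = ([ClO]₂/[ClO]₁)^n
Step 2: rate₂/rate₁ = 1.0397e-01/5.2488e-02 = 1.981
Step 3: [ClO]₂/[ClO]₁ = 0.38/0.27 = 1.407
Step 4: n = ln(1.981)/ln(1.407) = 2.00 ≈ 2
Step 5: The reaction is second order in ClO.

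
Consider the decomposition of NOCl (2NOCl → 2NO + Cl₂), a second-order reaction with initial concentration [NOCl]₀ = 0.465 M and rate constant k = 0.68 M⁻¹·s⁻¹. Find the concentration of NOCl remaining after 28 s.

0.04719 M

Step 1: For a second-order reaction: 1/[NOCl] = 1/[NOCl]₀ + kt
Step 2: 1/[NOCl] = 1/0.465 + 0.68 × 28
Step 3: 1/[NOCl] = 2.151 + 19.04 = 21.19
Step 4: [NOCl] = 1/21.19 = 0.04719 M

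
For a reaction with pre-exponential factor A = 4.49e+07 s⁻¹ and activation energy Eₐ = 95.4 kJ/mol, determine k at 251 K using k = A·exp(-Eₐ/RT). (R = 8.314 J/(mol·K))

6.28e-13 s⁻¹

Step 1: Use the Arrhenius equation: k = A × exp(-Eₐ/RT)
Step 2: Convert Eₐ to J/mol: 95.4 kJ/mol = 95400 J/mol
Step 3: Calculate the exponent: -Eₐ/(RT) = -95400/(8.314 × 251) = -45.71562
Step 4: k = 4.49e+07 × exp(-45.71562)
Step 5: k = 4.49e+07 × 1.39945e-20 = 6.2835e-13 s⁻¹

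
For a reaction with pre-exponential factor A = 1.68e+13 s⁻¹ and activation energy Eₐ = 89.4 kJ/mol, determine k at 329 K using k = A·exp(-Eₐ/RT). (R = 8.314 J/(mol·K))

1.07e-01 s⁻¹

Step 1: Use the Arrhenius equation: k = A × exp(-Eₐ/RT)
Step 2: Convert Eₐ to J/mol: 89.4 kJ/mol = 89400 J/mol
Step 3: Calculate the exponent: -Eₐ/(RT) = -89400/(8.314 × 329) = -32.68373
Step 4: k = 1.68e+13 × exp(-32.68373)
Step 5: k = 1.68e+13 × 6.39199e-15 = 1.0739e-01 s⁻¹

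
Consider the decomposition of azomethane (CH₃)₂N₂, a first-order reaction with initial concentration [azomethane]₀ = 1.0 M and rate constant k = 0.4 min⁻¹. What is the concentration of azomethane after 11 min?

0.01228 M

Step 1: For a first-order reaction: [azomethane] = [azomethane]₀ × e^(-kt)
Step 2: [azomethane] = 1.0 × e^(-0.4 × 11)
Step 3: [azomethane] = 1.0 × e^(-4.4)
Step 4: [azomethane] = 1.0 × 0.0122773 = 0.01228 M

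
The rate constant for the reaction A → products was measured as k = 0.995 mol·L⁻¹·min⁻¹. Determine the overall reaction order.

zeroth order (0)

Step 1: The units of k for an nth-order reaction are (concentration)^(1-n)·(time)⁻¹.
Step 2: Here k has units mol·L⁻¹·min⁻¹, so the concentration exponent is 1.
Step 3: 1 - n = 1 ⇒ n = 0. The reaction is zeroth order.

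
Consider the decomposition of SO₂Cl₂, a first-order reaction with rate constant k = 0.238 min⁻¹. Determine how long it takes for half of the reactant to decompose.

2.912 min

Step 1: For a first-order reaction, t₁/₂ = ln(2)/k
Step 2: t₁/₂ = ln(2)/0.238
Step 3: t₁/₂ = 0.6931/0.238 = 2.912 min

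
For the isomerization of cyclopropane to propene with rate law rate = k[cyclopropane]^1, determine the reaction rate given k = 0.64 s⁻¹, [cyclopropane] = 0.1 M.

0.064 M/s

Step 1: Identify the rate law: rate = k[cyclopropane]^1
Step 2: Substitute values: rate = 0.64 × (0.1)^1
Step 3: Calculate: rate = 0.64 × 0.1 = 0.064 M/s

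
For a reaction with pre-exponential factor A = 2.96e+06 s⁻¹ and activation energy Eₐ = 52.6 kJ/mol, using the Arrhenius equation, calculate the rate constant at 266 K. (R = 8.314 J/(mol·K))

1.39e-04 s⁻¹

Step 1: Use the Arrhenius equation: k = A × exp(-Eₐ/RT)
Step 2: Convert Eₐ to J/mol: 52.6 kJ/mol = 52600 J/mol
Step 3: Calculate the exponent: -Eₐ/(RT) = -52600/(8.314 × 266) = -23.78450
Step 4: k = 2.96e+06 × exp(-23.78450)
Step 5: k = 2.96e+06 × 4.68299e-11 = 1.3862e-04 s⁻¹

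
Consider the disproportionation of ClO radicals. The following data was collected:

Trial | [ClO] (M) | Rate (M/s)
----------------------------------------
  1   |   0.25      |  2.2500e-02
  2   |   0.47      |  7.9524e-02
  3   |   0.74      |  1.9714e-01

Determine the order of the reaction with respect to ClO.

second order (2)

Step 1: Compare trials to find order n where rate₂/rate₁ = ([ClO]₂/[ClO]₁)^n
Step 2: rate₂/rate₁ = 7.9524e-02/2.2500e-02 = 3.534
Step 3: [ClO]₂/[ClO]₁ = 0.47/0.25 = 1.88
Step 4: n = ln(3.534)/ln(1.88) = 2.00 ≈ 2
Step 5: The reaction is second order in ClO.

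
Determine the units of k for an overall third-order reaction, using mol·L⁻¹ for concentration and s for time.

(mol·L⁻¹)⁻²·s⁻¹

Step 1: For overall order n, rate = k × (concentration)^n.
Step 2: Rate has units mol·L⁻¹·s⁻¹; concentration term has units (mol·L⁻¹)^3.
Step 3: k = rate / (concentration)^n, so units of k = (mol·L⁻¹)^(1-3)·s⁻¹ = (mol·L⁻¹)⁻²·s⁻¹.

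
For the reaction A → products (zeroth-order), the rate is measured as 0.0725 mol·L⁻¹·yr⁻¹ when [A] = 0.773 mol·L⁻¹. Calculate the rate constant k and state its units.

0.0725 mol·L⁻¹·yr⁻¹

Step 1: For a zeroth-order reaction, rate = k (independent of concentration).
Step 2: k = rate = 0.0725 mol·L⁻¹·yr⁻¹.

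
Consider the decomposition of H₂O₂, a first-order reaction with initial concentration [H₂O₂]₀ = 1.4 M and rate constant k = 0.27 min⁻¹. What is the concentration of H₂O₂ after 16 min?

0.01862 M

Step 1: For a first-order reaction: [H₂O₂] = [H₂O₂]₀ × e^(-kt)
Step 2: [H₂O₂] = 1.4 × e^(-0.27 × 16)
Step 3: [H₂O₂] = 1.4 × e^(-4.32)
Step 4: [H₂O₂] = 1.4 × 0.0132999 = 0.01862 M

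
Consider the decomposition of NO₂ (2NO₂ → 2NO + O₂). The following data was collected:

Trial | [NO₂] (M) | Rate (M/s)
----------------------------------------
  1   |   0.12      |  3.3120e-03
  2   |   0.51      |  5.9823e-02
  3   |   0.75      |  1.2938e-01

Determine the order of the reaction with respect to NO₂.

second order (2)

Step 1: Compare trials to find order n where rate₂/rate₁ = ([NO₂]₂/[NO₂]₁)^n
Step 2: rate₂/rate₁ = 5.9823e-02/3.3120e-03 = 18.06
Step 3: [NO₂]₂/[NO₂]₁ = 0.51/0.12 = 4.25
Step 4: n = ln(18.06)/ln(4.25) = 2.00 ≈ 2
Step 5: The reaction is second order in NO₂.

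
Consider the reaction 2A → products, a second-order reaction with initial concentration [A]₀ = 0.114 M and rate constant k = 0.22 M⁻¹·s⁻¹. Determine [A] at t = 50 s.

0.05058 M

Step 1: For a second-order reaction: 1/[A] = 1/[A]₀ + kt
Step 2: 1/[A] = 1/0.114 + 0.22 × 50
Step 3: 1/[A] = 8.772 + 11 = 19.77
Step 4: [A] = 1/19.77 = 0.05058 M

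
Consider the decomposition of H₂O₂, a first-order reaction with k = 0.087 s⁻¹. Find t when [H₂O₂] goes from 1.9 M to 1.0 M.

7.378 s

Step 1: For first-order: t = ln([H₂O₂]₀/[H₂O₂])/k
Step 2: t = ln(1.9/1.0)/0.087
Step 3: t = ln(1.9)/0.087
Step 4: t = 0.6419/0.087 = 7.378 s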